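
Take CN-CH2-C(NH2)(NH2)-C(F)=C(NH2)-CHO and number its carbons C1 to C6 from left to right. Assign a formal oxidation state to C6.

+1

C6 has one bond to C (0), a double bond to O (2×+1 = +2), one bond to H (-1).
Oxidation state = 0 + 2 − 1 = +1.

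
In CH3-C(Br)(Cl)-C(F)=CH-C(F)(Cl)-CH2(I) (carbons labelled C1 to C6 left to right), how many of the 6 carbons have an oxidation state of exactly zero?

0

Tallying each carbon's bonds:
C1: 1C, 3H → 0 − 3 = -3
C2: 2C, 1Cl, 1Br → 0 + 1 + 1 = +2
C3: 3C, 1F → 0 + 1 = +1
C4: 3C, 1H → 0 − 1 = -1
C5: 2C, 1F, 1Cl → 0 + 1 + 1 = +2
C6: 1C, 2H, 1I → 0 − 2 + 1 = -1
0 carbons meet the condition.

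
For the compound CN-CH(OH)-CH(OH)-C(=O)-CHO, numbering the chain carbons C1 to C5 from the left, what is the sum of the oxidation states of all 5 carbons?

+6

Tallying each carbon's bonds:
C1: 1C, 3N → 0 + 3 = +3
C2: 2C, 1H, 1O → 0 − 1 + 1 = 0
C3: 2C, 1H, 1O → 0 − 1 + 1 = 0
C4: 2C, 2O → 0 + 2 = +2
C5: 1C, 1H, 2O → 0 − 1 + 2 = +1
Sum = +3 + 0 + 0 + 2 + 1 = +6.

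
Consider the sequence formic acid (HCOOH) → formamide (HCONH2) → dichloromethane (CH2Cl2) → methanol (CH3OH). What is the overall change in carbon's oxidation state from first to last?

Carbon oxidation states along the series — formic acid: +2, formamide: +2, dichloromethane: 0, methanol: -2.
Net change = -2 − (+2) = -4.

-4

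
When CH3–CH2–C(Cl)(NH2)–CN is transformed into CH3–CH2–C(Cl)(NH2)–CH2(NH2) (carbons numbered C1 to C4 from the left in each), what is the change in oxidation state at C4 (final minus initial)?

-4

Before: C4 has 1 bond to C, 3 bonds to N → oxidation state +3.
After: C4 has 1 bond to C, 2 bonds to H, 1 bond to N → oxidation state -1.
Δ = -1 − (+3) = -4, so this is a reduction at C4.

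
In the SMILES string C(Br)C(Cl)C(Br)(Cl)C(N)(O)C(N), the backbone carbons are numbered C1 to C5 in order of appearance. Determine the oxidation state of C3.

C3 has one bond to C (0), one bond to C (0), one bond to Br (+1), one bond to Cl (+1).
Oxidation state = 0 + 0 + 1 + 1 = +2.

+2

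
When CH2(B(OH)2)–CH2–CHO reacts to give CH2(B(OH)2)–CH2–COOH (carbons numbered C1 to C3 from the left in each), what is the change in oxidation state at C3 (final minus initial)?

+2

Before: C3 has 1 bond to C, 1 bond to H, 2 bonds to O → oxidation state +1.
After: C3 has 1 bond to C, 3 bonds to O → oxidation state +3.
Δ = +3 − (+1) = +2, so this is an oxidation at C3.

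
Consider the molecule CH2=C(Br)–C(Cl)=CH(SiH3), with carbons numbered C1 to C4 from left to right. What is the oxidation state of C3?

Each bond to a more electronegative atom (O, N, halogen) counts +1, each bond to a less electronegative atom (H, metal, B, Si) counts −1, and each C–C bond counts 0.
C3 has one bond to C (0), a double bond to C (2×0 = 0), one bond to Cl (+1).
Oxidation state = 0 + 0 + 1 = +1.

+1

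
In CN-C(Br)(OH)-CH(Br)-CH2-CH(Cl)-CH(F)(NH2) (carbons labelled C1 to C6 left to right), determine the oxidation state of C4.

-2

Assign +1 per bond to O/N/halogen, −1 per bond to H or an electropositive element, and 0 per bond to carbon.
C4 has one bond to C (0), one bond to C (0), one bond to H (-1), one bond to H (-1).
Oxidation state = 0 + 0 − 1 − 1 = -2.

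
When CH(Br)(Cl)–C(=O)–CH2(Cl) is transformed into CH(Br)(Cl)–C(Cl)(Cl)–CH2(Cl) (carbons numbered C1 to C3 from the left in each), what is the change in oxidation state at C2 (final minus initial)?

0

Before: C2 has 2 bonds to C, 2 bonds to O → oxidation state +2.
After: C2 has 2 bonds to C, 2 bonds to Cl → oxidation state +2.
Δ = +2 − (+2) = 0, so no net redox change at C2.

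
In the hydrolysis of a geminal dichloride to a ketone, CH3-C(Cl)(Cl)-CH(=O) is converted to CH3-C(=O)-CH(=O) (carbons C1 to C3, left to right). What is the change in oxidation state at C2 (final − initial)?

0

Before: C2 has 2 bonds to C, 2 bonds to Cl → oxidation state +2.
After: C2 has 2 bonds to C, 2 bonds to O → oxidation state +2.
Δ = +2 − (+2) = 0, so no net redox change at C2.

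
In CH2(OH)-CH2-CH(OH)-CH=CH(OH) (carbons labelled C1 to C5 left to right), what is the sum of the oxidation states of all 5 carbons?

Tallying each carbon's bonds:
C1: 1C, 2H, 1O → 0 − 2 + 1 = -1
C2: 2C, 2H → 0 − 2 = -2
C3: 2C, 1H, 1O → 0 − 1 + 1 = 0
C4: 3C, 1H → 0 − 1 = -1
C5: 2C, 1H, 1O → 0 − 1 + 1 = 0
Sum = -1 − 2 + 0 − 1 + 0 = -4.

-4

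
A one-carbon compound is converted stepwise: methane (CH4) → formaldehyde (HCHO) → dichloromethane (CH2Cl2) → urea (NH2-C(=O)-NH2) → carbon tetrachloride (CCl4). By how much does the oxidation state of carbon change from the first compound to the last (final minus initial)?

Carbon oxidation states along the series — methane: -4, formaldehyde: 0, dichloromethane: 0, urea: +4, carbon tetrachloride: +4.
Net change = +4 − (-4) = +8.

+8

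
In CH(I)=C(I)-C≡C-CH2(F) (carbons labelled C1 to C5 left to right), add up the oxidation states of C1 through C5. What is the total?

Tallying each carbon's bonds:
C1: 2C, 1H, 1I → 0 − 1 + 1 = 0
C2: 3C, 1I → 0 + 1 = +1
C3: 4C → 0 = 0
C4: 4C → 0 = 0
C5: 1C, 2H, 1F → 0 − 2 + 1 = -1
Sum = 0 + 1 + 0 + 0 − 1 = 0.

0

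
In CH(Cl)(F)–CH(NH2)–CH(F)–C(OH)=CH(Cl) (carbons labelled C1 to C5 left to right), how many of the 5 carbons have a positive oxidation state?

Tallying each carbon's bonds:
C1: 1C, 1H, 1F, 1Cl → 0 − 1 + 1 + 1 = +1
C2: 2C, 1H, 1N → 0 − 1 + 1 = 0
C3: 2C, 1H, 1F → 0 − 1 + 1 = 0
C4: 3C, 1O → 0 + 1 = +1
C5: 2C, 1H, 1Cl → 0 − 1 + 1 = 0
2 carbons (C1, C4) meet the condition.

2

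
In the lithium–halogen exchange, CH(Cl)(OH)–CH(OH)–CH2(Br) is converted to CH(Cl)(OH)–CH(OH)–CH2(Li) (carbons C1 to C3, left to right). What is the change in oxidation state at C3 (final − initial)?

-2

Before: C3 has 1 bond to C, 2 bonds to H, 1 bond to Br → oxidation state -1.
After: C3 has 1 bond to C, 2 bonds to H, 1 bond to Li → oxidation state -3.
Δ = -3 − (-1) = -2, so this is a reduction at C3.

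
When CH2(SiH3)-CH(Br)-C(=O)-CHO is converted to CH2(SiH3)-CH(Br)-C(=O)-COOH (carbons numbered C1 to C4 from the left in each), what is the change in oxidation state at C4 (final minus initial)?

Before: C4 has 1 bond to C, 1 bond to H, 2 bonds to O → oxidation state +1.
After: C4 has 1 bond to C, 3 bonds to O → oxidation state +3.
Δ = +3 − (+1) = +2, so this is an oxidation at C4.

+2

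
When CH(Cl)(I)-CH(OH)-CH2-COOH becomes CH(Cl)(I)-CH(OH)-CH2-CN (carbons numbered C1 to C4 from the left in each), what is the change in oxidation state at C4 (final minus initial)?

Before: C4 has 1 bond to C, 3 bonds to O → oxidation state +3.
After: C4 has 1 bond to C, 3 bonds to N → oxidation state +3.
Δ = +3 − (+3) = 0, so no net redox change at C4.

0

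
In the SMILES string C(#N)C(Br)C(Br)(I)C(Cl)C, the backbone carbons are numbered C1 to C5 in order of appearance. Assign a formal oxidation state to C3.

+2

C3 has one bond to C (0), one bond to C (0), one bond to Br (+1), one bond to I (+1).
Oxidation state = 0 + 0 + 1 + 1 = +2.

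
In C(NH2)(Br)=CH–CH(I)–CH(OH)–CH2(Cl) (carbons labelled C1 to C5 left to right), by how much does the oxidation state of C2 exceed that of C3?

-1

C2: 3C, 1H → 0 − 1 = -1
C3: 2C, 1H, 1I → 0 − 1 + 1 = 0
Difference: -1 − (0) = -1.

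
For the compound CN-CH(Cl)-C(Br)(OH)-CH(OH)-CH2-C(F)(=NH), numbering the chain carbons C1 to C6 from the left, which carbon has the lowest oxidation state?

C5

Each bond to a more electronegative atom (O, N, halogen) counts +1, each bond to a less electronegative atom (H, metal, B, Si) counts −1, and each C–C bond counts 0. Tallying each carbon:
C1: 1C, 3N → 0 + 3 = +3
C2: 2C, 1H, 1Cl → 0 − 1 + 1 = 0
C3: 2C, 1O, 1Br → 0 + 1 + 1 = +2
C4: 2C, 1H, 1O → 0 − 1 + 1 = 0
C5: 2C, 2H → 0 − 2 = -2
C6: 1C, 2N, 1F → 0 + 2 + 1 = +3
The most reduced carbon is C5 at -2.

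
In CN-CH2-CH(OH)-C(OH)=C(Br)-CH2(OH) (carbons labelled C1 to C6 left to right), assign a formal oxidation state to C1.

C1 has one bond to C (0), a triple bond to N (3×+1 = +3).
Oxidation state = 0 + 3 = +3.

+3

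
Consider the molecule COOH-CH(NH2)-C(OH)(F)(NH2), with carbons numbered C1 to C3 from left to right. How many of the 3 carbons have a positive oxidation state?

2

Count +1 for every bond to an atom more electronegative than carbon and −1 for every bond to one less electronegative; C–C bonds are 0. Tallying each carbon:
C1: 1C, 3O → 0 + 3 = +3
C2: 2C, 1H, 1N → 0 − 1 + 1 = 0
C3: 1C, 1O, 1N, 1F → 0 + 1 + 1 + 1 = +3
2 carbons (C1, C3) meet the condition.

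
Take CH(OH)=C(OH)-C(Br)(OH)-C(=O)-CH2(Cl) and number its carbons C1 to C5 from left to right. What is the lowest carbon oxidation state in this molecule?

Assign +1 per bond to O/N/halogen, −1 per bond to H or an electropositive element, and 0 per bond to carbon. Tallying each carbon:
C1: 2C, 1H, 1O → 0 − 1 + 1 = 0
C2: 3C, 1O → 0 + 1 = +1
C3: 2C, 1O, 1Br → 0 + 1 + 1 = +2
C4: 2C, 2O → 0 + 2 = +2
C5: 1C, 2H, 1Cl → 0 − 2 + 1 = -1
The lowest value is -1.

-1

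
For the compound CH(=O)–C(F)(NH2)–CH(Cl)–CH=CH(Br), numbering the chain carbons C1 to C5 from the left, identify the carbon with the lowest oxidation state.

C4

Count +1 for every bond to an atom more electronegative than carbon and −1 for every bond to one less electronegative; C–C bonds are 0. Tallying each carbon:
C1: 1C, 1H, 2O → 0 − 1 + 2 = +1
C2: 2C, 1N, 1F → 0 + 1 + 1 = +2
C3: 2C, 1H, 1Cl → 0 − 1 + 1 = 0
C4: 3C, 1H → 0 − 1 = -1
C5: 2C, 1H, 1Br → 0 − 1 + 1 = 0
The most reduced carbon is C4 at -1.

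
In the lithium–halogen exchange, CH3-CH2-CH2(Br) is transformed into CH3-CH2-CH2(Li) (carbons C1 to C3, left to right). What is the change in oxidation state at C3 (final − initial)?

-2

Before: C3 has 1 bond to C, 2 bonds to H, 1 bond to Br → oxidation state -1.
After: C3 has 1 bond to C, 2 bonds to H, 1 bond to Li → oxidation state -3.
Δ = -3 − (-1) = -2, so this is a reduction at C3.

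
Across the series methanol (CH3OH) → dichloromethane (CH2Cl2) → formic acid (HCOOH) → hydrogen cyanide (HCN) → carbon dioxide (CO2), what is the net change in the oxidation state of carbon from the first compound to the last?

+6

Carbon oxidation states along the series — methanol: -2, dichloromethane: 0, formic acid: +2, hydrogen cyanide: +2, carbon dioxide: +4.
Net change = +4 − (-2) = +6.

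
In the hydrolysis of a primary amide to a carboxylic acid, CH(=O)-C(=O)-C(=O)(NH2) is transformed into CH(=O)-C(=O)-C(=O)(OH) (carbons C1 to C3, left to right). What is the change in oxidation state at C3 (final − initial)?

Before: C3 has 1 bond to C, 2 bonds to O, 1 bond to N → oxidation state +3.
After: C3 has 1 bond to C, 3 bonds to O → oxidation state +3.
Δ = +3 − (+3) = 0, so no net redox change at C3.

0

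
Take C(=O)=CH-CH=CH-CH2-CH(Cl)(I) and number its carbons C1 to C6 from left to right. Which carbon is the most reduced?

Tallying each carbon's bonds:
C1: 2C, 2O → 0 + 2 = +2
C2: 3C, 1H → 0 − 1 = -1
C3: 3C, 1H → 0 − 1 = -1
C4: 3C, 1H → 0 − 1 = -1
C5: 2C, 2H → 0 − 2 = -2
C6: 1C, 1H, 1Cl, 1I → 0 − 1 + 1 + 1 = +1
The most reduced carbon is C5 at -2.

C5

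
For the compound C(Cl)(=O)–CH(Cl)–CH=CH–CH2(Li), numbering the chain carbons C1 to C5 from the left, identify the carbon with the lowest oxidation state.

Each bond to a more electronegative atom (O, N, halogen) counts +1, each bond to a less electronegative atom (H, metal, B, Si) counts −1, and each C–C bond counts 0. Tallying each carbon:
C1: 1C, 2O, 1Cl → 0 + 2 + 1 = +3
C2: 2C, 1H, 1Cl → 0 − 1 + 1 = 0
C3: 3C, 1H → 0 − 1 = -1
C4: 3C, 1H → 0 − 1 = -1
C5: 1C, 2H, 1Li → 0 − 2 − 1 = -3
The most reduced carbon is C5 at -3.

C5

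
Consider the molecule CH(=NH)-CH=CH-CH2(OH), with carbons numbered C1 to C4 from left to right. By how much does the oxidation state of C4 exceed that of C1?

-2

C4: 1C, 2H, 1O → 0 − 2 + 1 = -1
C1: 1C, 1H, 2N → 0 − 1 + 2 = +1
Difference: -1 − (+1) = -2.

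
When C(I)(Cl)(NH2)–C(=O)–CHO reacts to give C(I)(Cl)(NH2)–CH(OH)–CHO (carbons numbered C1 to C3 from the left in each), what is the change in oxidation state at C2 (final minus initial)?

-2

Before: C2 has 2 bonds to C, 2 bonds to O → oxidation state +2.
After: C2 has 2 bonds to C, 1 bond to H, 1 bond to O → oxidation state 0.
Δ = 0 − (+2) = -2, so this is a reduction at C2.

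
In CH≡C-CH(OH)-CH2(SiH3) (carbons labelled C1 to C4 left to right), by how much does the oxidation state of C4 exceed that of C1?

-2

C4: 1C, 2H, 1Si → 0 − 2 − 1 = -3
C1: 3C, 1H → 0 − 1 = -1
Difference: -3 − (-1) = -2.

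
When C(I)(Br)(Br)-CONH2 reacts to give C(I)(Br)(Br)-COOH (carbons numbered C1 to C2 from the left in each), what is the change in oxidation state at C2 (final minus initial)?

Before: C2 has 1 bond to C, 2 bonds to O, 1 bond to N → oxidation state +3.
After: C2 has 1 bond to C, 3 bonds to O → oxidation state +3.
Δ = +3 − (+3) = 0, so no net redox change at C2.

0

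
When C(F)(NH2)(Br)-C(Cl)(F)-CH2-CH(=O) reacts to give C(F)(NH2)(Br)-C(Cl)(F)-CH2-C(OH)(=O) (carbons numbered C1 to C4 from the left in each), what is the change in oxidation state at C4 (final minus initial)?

+2

Before: C4 has 1 bond to C, 1 bond to H, 2 bonds to O → oxidation state +1.
After: C4 has 1 bond to C, 3 bonds to O → oxidation state +3.
Δ = +3 − (+1) = +2, so this is an oxidation at C4.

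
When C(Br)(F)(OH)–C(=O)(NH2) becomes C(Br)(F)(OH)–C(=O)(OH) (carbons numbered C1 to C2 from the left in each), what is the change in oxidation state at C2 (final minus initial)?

0

Before: C2 has 1 bond to C, 2 bonds to O, 1 bond to N → oxidation state +3.
After: C2 has 1 bond to C, 3 bonds to O → oxidation state +3.
Δ = +3 − (+3) = 0, so no net redox change at C2.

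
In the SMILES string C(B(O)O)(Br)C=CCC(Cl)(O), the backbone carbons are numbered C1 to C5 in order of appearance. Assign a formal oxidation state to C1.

C1 has one bond to C (0), one bond to B (-1), one bond to Br (+1), one bond to H (-1).
Oxidation state = 0 − 1 + 1 − 1 = -1.

-1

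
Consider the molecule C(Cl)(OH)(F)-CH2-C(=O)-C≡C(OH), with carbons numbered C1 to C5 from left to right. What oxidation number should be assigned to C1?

Assign +1 per bond to O/N/halogen, −1 per bond to H or an electropositive element, and 0 per bond to carbon.
C1 has one bond to C (0), one bond to Cl (+1), one bond to O (+1), one bond to F (+1).
Oxidation state = 0 + 1 + 1 + 1 = +3.

+3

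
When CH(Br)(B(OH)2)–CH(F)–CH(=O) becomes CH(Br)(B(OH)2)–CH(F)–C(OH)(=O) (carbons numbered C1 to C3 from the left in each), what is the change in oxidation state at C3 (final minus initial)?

+2

Before: C3 has 1 bond to C, 1 bond to H, 2 bonds to O → oxidation state +1.
After: C3 has 1 bond to C, 3 bonds to O → oxidation state +3.
Δ = +3 − (+1) = +2, so this is an oxidation at C3.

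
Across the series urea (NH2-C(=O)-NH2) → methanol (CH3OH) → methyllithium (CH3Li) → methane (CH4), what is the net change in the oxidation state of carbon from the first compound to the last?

-8

Carbon oxidation states along the series — urea: +4, methanol: -2, methyllithium: -4, methane: -4.
Net change = -4 − (+4) = -8.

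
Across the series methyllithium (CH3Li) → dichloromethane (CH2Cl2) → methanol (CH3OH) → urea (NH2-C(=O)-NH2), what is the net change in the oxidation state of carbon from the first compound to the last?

+8

Carbon oxidation states along the series — methyllithium: -4, dichloromethane: 0, methanol: -2, urea: +4.
Net change = +4 − (-4) = +8.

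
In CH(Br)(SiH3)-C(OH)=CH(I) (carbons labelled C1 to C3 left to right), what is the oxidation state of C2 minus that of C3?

C2: 3C, 1O → 0 + 1 = +1
C3: 2C, 1H, 1I → 0 − 1 + 1 = 0
Difference: +1 − (0) = +1.

+1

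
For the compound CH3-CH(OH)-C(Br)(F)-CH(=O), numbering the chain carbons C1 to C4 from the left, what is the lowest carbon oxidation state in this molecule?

-3

Bonds to more-electronegative neighbours contribute +1 each, bonds to H or metals contribute −1 each, and C–C bonds contribute 0. Tallying each carbon:
C1: 1C, 3H → 0 − 3 = -3
C2: 2C, 1H, 1O → 0 − 1 + 1 = 0
C3: 2C, 1F, 1Br → 0 + 1 + 1 = +2
C4: 1C, 1H, 2O → 0 − 1 + 2 = +1
The lowest value is -3.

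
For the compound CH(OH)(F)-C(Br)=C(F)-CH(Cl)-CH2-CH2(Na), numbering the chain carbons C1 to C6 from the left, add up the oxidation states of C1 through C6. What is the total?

-2

Tallying each carbon's bonds:
C1: 1C, 1H, 1O, 1F → 0 − 1 + 1 + 1 = +1
C2: 3C, 1Br → 0 + 1 = +1
C3: 3C, 1F → 0 + 1 = +1
C4: 2C, 1H, 1Cl → 0 − 1 + 1 = 0
C5: 2C, 2H → 0 − 2 = -2
C6: 1C, 2H, 1Na → 0 − 2 − 1 = -3
Sum = +1 + 1 + 1 + 0 − 2 − 3 = -2.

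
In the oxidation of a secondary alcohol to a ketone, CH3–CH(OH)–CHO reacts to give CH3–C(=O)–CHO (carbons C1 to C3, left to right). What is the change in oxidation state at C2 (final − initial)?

+2

Before: C2 has 2 bonds to C, 1 bond to H, 1 bond to O → oxidation state 0.
After: C2 has 2 bonds to C, 2 bonds to O → oxidation state +2.
Δ = +2 − (0) = +2, so this is an oxidation at C2.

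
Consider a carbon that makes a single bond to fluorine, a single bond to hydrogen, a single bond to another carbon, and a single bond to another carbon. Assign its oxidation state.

Assign +1 per bond to O/N/halogen, −1 per bond to H or an electropositive element, and 0 per bond to carbon.
The carbon has one bond to C (0), one bond to C (0), one bond to H (-1), one bond to F (+1).
Oxidation state = 0 + 0 − 1 + 1 = 0.

0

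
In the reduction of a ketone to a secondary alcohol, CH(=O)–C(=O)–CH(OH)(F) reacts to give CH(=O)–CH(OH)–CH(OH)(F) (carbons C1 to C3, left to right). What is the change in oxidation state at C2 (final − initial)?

Before: C2 has 2 bonds to C, 2 bonds to O → oxidation state +2.
After: C2 has 2 bonds to C, 1 bond to H, 1 bond to O → oxidation state 0.
Δ = 0 − (+2) = -2, so this is a reduction at C2.

-2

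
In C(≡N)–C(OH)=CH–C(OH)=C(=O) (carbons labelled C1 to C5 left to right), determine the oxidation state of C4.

Bonds to more-electronegative neighbours contribute +1 each, bonds to H or metals contribute −1 each, and C–C bonds contribute 0.
C4 has one bond to C (0), a double bond to C (2×0 = 0), one bond to O (+1).
Oxidation state = 0 + 0 + 1 = +1.

+1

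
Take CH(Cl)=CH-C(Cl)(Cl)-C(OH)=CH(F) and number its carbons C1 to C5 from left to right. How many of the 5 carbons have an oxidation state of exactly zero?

2

Tallying each carbon's bonds:
C1: 2C, 1H, 1Cl → 0 − 1 + 1 = 0
C2: 3C, 1H → 0 − 1 = -1
C3: 2C, 2Cl → 0 + 2 = +2
C4: 3C, 1O → 0 + 1 = +1
C5: 2C, 1H, 1F → 0 − 1 + 1 = 0
2 carbons (C1, C5) meet the condition.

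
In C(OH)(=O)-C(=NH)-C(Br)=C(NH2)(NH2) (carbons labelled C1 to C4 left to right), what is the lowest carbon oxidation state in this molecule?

+1

Assign +1 per bond to O/N/halogen, −1 per bond to H or an electropositive element, and 0 per bond to carbon. Tallying each carbon:
C1: 1C, 3O → 0 + 3 = +3
C2: 2C, 2N → 0 + 2 = +2
C3: 3C, 1Br → 0 + 1 = +1
C4: 2C, 2N → 0 + 2 = +2
The lowest value is +1.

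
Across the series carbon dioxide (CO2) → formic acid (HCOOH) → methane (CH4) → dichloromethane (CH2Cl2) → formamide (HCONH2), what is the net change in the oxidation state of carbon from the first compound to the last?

Carbon oxidation states along the series — carbon dioxide: +4, formic acid: +2, methane: -4, dichloromethane: 0, formamide: +2.
Net change = +2 − (+4) = -2.

-2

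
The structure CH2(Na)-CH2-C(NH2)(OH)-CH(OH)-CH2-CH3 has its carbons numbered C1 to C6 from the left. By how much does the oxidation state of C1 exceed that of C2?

C1: 1C, 2H, 1Na → 0 − 2 − 1 = -3
C2: 2C, 2H → 0 − 2 = -2
Difference: -3 − (-2) = -1.

-1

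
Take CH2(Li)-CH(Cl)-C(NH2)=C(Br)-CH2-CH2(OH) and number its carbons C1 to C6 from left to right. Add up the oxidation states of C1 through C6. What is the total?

Tallying each carbon's bonds:
C1: 1C, 2H, 1Li → 0 − 2 − 1 = -3
C2: 2C, 1H, 1Cl → 0 − 1 + 1 = 0
C3: 3C, 1N → 0 + 1 = +1
C4: 3C, 1Br → 0 + 1 = +1
C5: 2C, 2H → 0 − 2 = -2
C6: 1C, 2H, 1O → 0 − 2 + 1 = -1
Sum = -3 + 0 + 1 + 1 − 2 − 1 = -4.

-4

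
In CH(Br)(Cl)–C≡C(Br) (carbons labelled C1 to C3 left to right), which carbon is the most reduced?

Each bond to a more electronegative atom (O, N, halogen) counts +1, each bond to a less electronegative atom (H, metal, B, Si) counts −1, and each C–C bond counts 0. Tallying each carbon:
C1: 1C, 1H, 1Cl, 1Br → 0 − 1 + 1 + 1 = +1
C2: 4C → 0 = 0
C3: 3C, 1Br → 0 + 1 = +1
The most reduced carbon is C2 at 0.

C2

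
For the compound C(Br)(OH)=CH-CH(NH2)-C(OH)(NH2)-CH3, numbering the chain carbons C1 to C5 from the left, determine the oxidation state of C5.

Assign +1 per bond to O/N/halogen, −1 per bond to H or an electropositive element, and 0 per bond to carbon.
C5 has one bond to C (0), one bond to H (-1), one bond to H (-1), one bond to H (-1).
Oxidation state = 0 − 1 − 1 − 1 = -3.

-3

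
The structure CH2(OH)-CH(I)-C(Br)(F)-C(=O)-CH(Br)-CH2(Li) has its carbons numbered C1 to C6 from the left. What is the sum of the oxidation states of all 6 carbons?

Each bond to a more electronegative atom (O, N, halogen) counts +1, each bond to a less electronegative atom (H, metal, B, Si) counts −1, and each C–C bond counts 0. Tallying each carbon:
C1: 1C, 2H, 1O → 0 − 2 + 1 = -1
C2: 2C, 1H, 1I → 0 − 1 + 1 = 0
C3: 2C, 1F, 1Br → 0 + 1 + 1 = +2
C4: 2C, 2O → 0 + 2 = +2
C5: 2C, 1H, 1Br → 0 − 1 + 1 = 0
C6: 1C, 2H, 1Li → 0 − 2 − 1 = -3
Sum = -1 + 0 + 2 + 2 + 0 − 3 = 0.

0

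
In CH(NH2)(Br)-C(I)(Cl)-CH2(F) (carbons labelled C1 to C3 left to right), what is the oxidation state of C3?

Bonds to more-electronegative neighbours contribute +1 each, bonds to H or metals contribute −1 each, and C–C bonds contribute 0.
C3 has one bond to C (0), one bond to H (-1), one bond to H (-1), one bond to F (+1).
Oxidation state = 0 − 1 − 1 + 1 = -1.

-1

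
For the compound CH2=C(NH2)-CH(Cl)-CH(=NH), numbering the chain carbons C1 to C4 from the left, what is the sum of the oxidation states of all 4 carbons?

0

Bonds to more-electronegative neighbours contribute +1 each, bonds to H or metals contribute −1 each, and C–C bonds contribute 0. Tallying each carbon:
C1: 2C, 2H → 0 − 2 = -2
C2: 3C, 1N → 0 + 1 = +1
C3: 2C, 1H, 1Cl → 0 − 1 + 1 = 0
C4: 1C, 1H, 2N → 0 − 1 + 2 = +1
Sum = -2 + 1 + 0 + 1 = 0.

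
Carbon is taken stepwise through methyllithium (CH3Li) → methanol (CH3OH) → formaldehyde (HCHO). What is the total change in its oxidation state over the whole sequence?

Carbon oxidation states along the series — methyllithium: -4, methanol: -2, formaldehyde: 0.
Net change = 0 − (-4) = +4.

+4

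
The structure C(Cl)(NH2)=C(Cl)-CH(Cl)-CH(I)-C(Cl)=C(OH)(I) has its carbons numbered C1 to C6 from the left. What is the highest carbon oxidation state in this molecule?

Tallying each carbon's bonds:
C1: 2C, 1N, 1Cl → 0 + 1 + 1 = +2
C2: 3C, 1Cl → 0 + 1 = +1
C3: 2C, 1H, 1Cl → 0 − 1 + 1 = 0
C4: 2C, 1H, 1I → 0 − 1 + 1 = 0
C5: 3C, 1Cl → 0 + 1 = +1
C6: 2C, 1O, 1I → 0 + 1 + 1 = +2
The highest value is +2.

+2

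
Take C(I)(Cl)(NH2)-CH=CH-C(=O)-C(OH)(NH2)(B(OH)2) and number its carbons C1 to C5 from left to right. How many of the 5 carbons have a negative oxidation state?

Bonds to more-electronegative neighbours contribute +1 each, bonds to H or metals contribute −1 each, and C–C bonds contribute 0. Tallying each carbon:
C1: 1C, 1N, 1Cl, 1I → 0 + 1 + 1 + 1 = +3
C2: 3C, 1H → 0 − 1 = -1
C3: 3C, 1H → 0 − 1 = -1
C4: 2C, 2O → 0 + 2 = +2
C5: 1C, 1O, 1N, 1B → 0 + 1 + 1 − 1 = +1
2 carbons (C2, C3) meet the condition.

2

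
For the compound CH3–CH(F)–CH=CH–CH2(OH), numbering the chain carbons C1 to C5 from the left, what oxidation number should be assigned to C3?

-1

C3 has one bond to C (0), a double bond to C (2×0 = 0), one bond to H (-1).
Oxidation state = 0 + 0 − 1 = -1.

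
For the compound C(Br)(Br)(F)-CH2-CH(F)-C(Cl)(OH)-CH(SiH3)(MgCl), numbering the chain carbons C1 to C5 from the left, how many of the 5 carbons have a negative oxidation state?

Tallying each carbon's bonds:
C1: 1C, 1F, 2Br → 0 + 1 + 2 = +3
C2: 2C, 2H → 0 − 2 = -2
C3: 2C, 1H, 1F → 0 − 1 + 1 = 0
C4: 2C, 1O, 1Cl → 0 + 1 + 1 = +2
C5: 1C, 1H, 1Mg, 1Si → 0 − 1 − 1 − 1 = -3
2 carbons (C2, C5) meet the condition.

2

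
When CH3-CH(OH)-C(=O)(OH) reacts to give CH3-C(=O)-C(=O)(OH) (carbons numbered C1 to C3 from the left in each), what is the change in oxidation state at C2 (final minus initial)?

+2

Before: C2 has 2 bonds to C, 1 bond to H, 1 bond to O → oxidation state 0.
After: C2 has 2 bonds to C, 2 bonds to O → oxidation state +2.
Δ = +2 − (0) = +2, so this is an oxidation at C2.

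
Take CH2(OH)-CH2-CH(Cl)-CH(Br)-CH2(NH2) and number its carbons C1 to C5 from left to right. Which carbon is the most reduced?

C2

Tallying each carbon's bonds:
C1: 1C, 2H, 1O → 0 − 2 + 1 = -1
C2: 2C, 2H → 0 − 2 = -2
C3: 2C, 1H, 1Cl → 0 − 1 + 1 = 0
C4: 2C, 1H, 1Br → 0 − 1 + 1 = 0
C5: 1C, 2H, 1N → 0 − 2 + 1 = -1
The most reduced carbon is C2 at -2.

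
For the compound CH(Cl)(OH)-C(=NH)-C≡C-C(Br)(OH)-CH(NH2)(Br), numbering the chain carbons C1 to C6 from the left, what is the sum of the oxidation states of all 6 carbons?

Count +1 for every bond to an atom more electronegative than carbon and −1 for every bond to one less electronegative; C–C bonds are 0. Tallying each carbon:
C1: 1C, 1H, 1O, 1Cl → 0 − 1 + 1 + 1 = +1
C2: 2C, 2N → 0 + 2 = +2
C3: 4C → 0 = 0
C4: 4C → 0 = 0
C5: 2C, 1O, 1Br → 0 + 1 + 1 = +2
C6: 1C, 1H, 1N, 1Br → 0 − 1 + 1 + 1 = +1
Sum = +1 + 2 + 0 + 0 + 2 + 1 = +6.

+6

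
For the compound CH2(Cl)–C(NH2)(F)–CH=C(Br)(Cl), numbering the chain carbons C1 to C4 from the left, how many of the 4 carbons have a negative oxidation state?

2

Tallying each carbon's bonds:
C1: 1C, 2H, 1Cl → 0 − 2 + 1 = -1
C2: 2C, 1N, 1F → 0 + 1 + 1 = +2
C3: 3C, 1H → 0 − 1 = -1
C4: 2C, 1Cl, 1Br → 0 + 1 + 1 = +2
2 carbons (C1, C3) meet the condition.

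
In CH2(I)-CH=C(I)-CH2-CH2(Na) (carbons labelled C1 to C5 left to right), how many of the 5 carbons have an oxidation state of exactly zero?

0

Each bond to a more electronegative atom (O, N, halogen) counts +1, each bond to a less electronegative atom (H, metal, B, Si) counts −1, and each C–C bond counts 0. Tallying each carbon:
C1: 1C, 2H, 1I → 0 − 2 + 1 = -1
C2: 3C, 1H → 0 − 1 = -1
C3: 3C, 1I → 0 + 1 = +1
C4: 2C, 2H → 0 − 2 = -2
C5: 1C, 2H, 1Na → 0 − 2 − 1 = -3
0 carbons meet the condition.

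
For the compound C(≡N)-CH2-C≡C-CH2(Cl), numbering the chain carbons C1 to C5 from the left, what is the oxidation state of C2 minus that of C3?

C2: 2C, 2H → 0 − 2 = -2
C3: 4C → 0 = 0
Difference: -2 − (0) = -2.

-2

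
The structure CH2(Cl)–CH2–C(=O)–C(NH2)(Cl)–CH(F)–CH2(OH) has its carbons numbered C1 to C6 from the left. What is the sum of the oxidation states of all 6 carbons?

Bonds to more-electronegative neighbours contribute +1 each, bonds to H or metals contribute −1 each, and C–C bonds contribute 0. Tallying each carbon:
C1: 1C, 2H, 1Cl → 0 − 2 + 1 = -1
C2: 2C, 2H → 0 − 2 = -2
C3: 2C, 2O → 0 + 2 = +2
C4: 2C, 1N, 1Cl → 0 + 1 + 1 = +2
C5: 2C, 1H, 1F → 0 − 1 + 1 = 0
C6: 1C, 2H, 1O → 0 − 2 + 1 = -1
Sum = -1 − 2 + 2 + 2 + 0 − 1 = 0.

0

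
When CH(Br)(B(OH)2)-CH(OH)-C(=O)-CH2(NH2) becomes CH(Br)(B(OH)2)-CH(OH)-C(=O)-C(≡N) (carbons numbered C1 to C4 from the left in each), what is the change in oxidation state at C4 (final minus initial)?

Before: C4 has 1 bond to C, 2 bonds to H, 1 bond to N → oxidation state -1.
After: C4 has 1 bond to C, 3 bonds to N → oxidation state +3.
Δ = +3 − (-1) = +4, so this is an oxidation at C4.

+4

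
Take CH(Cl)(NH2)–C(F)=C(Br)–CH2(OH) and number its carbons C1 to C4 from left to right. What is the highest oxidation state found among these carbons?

Tallying each carbon's bonds:
C1: 1C, 1H, 1N, 1Cl → 0 − 1 + 1 + 1 = +1
C2: 3C, 1F → 0 + 1 = +1
C3: 3C, 1Br → 0 + 1 = +1
C4: 1C, 2H, 1O → 0 − 2 + 1 = -1
The highest value is +1.

+1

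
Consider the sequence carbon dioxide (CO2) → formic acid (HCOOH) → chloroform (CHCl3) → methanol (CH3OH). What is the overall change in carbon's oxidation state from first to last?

Carbon oxidation states along the series — carbon dioxide: +4, formic acid: +2, chloroform: +2, methanol: -2.
Net change = -2 − (+4) = -6.

-6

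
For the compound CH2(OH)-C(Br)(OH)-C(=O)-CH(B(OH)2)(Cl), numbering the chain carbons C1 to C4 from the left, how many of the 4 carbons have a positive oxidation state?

Bonds to more-electronegative neighbours contribute +1 each, bonds to H or metals contribute −1 each, and C–C bonds contribute 0. Tallying each carbon:
C1: 1C, 2H, 1O → 0 − 2 + 1 = -1
C2: 2C, 1O, 1Br → 0 + 1 + 1 = +2
C3: 2C, 2O → 0 + 2 = +2
C4: 1C, 1H, 1Cl, 1B → 0 − 1 + 1 − 1 = -1
2 carbons (C2, C3) meet the condition.

2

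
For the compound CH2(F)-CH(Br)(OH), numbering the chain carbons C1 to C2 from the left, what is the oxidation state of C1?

Count +1 for every bond to an atom more electronegative than carbon and −1 for every bond to one less electronegative; C–C bonds are 0.
C1 has one bond to C (0), one bond to F (+1), one bond to H (-1), one bond to H (-1).
Oxidation state = 0 + 1 − 1 − 1 = -1.

-1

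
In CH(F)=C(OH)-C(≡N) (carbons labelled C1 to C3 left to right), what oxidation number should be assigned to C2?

Assign +1 per bond to O/N/halogen, −1 per bond to H or an electropositive element, and 0 per bond to carbon.
C2 has a double bond to C (2×0 = 0), one bond to C (0), one bond to O (+1).
Oxidation state = 0 + 0 + 1 = +1.

+1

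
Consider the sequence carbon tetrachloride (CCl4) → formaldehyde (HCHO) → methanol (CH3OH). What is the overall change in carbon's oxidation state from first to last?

-6

Carbon oxidation states along the series — carbon tetrachloride: +4, formaldehyde: 0, methanol: -2.
Net change = -2 − (+4) = -6.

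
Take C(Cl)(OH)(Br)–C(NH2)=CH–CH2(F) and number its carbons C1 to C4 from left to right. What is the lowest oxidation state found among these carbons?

Assign +1 per bond to O/N/halogen, −1 per bond to H or an electropositive element, and 0 per bond to carbon. Tallying each carbon:
C1: 1C, 1O, 1Cl, 1Br → 0 + 1 + 1 + 1 = +3
C2: 3C, 1N → 0 + 1 = +1
C3: 3C, 1H → 0 − 1 = -1
C4: 1C, 2H, 1F → 0 − 2 + 1 = -1
The lowest value is -1.

-1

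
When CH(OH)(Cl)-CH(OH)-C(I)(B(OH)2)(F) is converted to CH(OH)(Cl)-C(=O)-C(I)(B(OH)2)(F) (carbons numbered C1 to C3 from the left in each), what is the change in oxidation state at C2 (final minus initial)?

Before: C2 has 2 bonds to C, 1 bond to H, 1 bond to O → oxidation state 0.
After: C2 has 2 bonds to C, 2 bonds to O → oxidation state +2.
Δ = +2 − (0) = +2, so this is an oxidation at C2.

+2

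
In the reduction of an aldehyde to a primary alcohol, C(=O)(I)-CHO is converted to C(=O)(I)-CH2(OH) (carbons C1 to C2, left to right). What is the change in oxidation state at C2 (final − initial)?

Before: C2 has 1 bond to C, 1 bond to H, 2 bonds to O → oxidation state +1.
After: C2 has 1 bond to C, 2 bonds to H, 1 bond to O → oxidation state -1.
Δ = -1 − (+1) = -2, so this is a reduction at C2.

-2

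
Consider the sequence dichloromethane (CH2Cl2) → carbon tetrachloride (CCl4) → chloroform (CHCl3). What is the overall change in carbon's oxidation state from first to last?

Carbon oxidation states along the series — dichloromethane: 0, carbon tetrachloride: +4, chloroform: +2.
Net change = +2 − (0) = +2.

+2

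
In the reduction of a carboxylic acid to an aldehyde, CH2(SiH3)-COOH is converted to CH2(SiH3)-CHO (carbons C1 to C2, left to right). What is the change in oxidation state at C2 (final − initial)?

Before: C2 has 1 bond to C, 3 bonds to O → oxidation state +3.
After: C2 has 1 bond to C, 1 bond to H, 2 bonds to O → oxidation state +1.
Δ = +1 − (+3) = -2, so this is a reduction at C2.

-2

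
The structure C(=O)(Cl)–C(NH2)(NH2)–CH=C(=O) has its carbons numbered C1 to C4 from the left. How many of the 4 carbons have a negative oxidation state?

Each bond to a more electronegative atom (O, N, halogen) counts +1, each bond to a less electronegative atom (H, metal, B, Si) counts −1, and each C–C bond counts 0. Tallying each carbon:
C1: 1C, 2O, 1Cl → 0 + 2 + 1 = +3
C2: 2C, 2N → 0 + 2 = +2
C3: 3C, 1H → 0 − 1 = -1
C4: 2C, 2O → 0 + 2 = +2
1 carbon (C3) meets the condition.

1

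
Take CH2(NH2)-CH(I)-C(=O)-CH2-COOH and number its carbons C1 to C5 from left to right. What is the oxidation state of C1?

C1 has one bond to C (0), one bond to N (+1), one bond to H (-1), one bond to H (-1).
Oxidation state = 0 + 1 − 1 − 1 = -1.

-1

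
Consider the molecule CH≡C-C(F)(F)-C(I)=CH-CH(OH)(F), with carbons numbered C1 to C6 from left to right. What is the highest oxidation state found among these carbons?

Tallying each carbon's bonds:
C1: 3C, 1H → 0 − 1 = -1
C2: 4C → 0 = 0
C3: 2C, 2F → 0 + 2 = +2
C4: 3C, 1I → 0 + 1 = +1
C5: 3C, 1H → 0 − 1 = -1
C6: 1C, 1H, 1O, 1F → 0 − 1 + 1 + 1 = +1
The highest value is +2.

+2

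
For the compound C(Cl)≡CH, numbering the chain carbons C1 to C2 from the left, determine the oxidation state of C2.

-1

Bonds to more-electronegative neighbours contribute +1 each, bonds to H or metals contribute −1 each, and C–C bonds contribute 0.
C2 has a triple bond to C (3×0 = 0), one bond to H (-1).
Oxidation state = 0 − 1 = -1.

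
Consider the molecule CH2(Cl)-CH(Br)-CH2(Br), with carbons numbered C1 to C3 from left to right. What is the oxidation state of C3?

-1

Assign +1 per bond to O/N/halogen, −1 per bond to H or an electropositive element, and 0 per bond to carbon.
C3 has one bond to C (0), one bond to H (-1), one bond to H (-1), one bond to Br (+1).
Oxidation state = 0 − 1 − 1 + 1 = -1.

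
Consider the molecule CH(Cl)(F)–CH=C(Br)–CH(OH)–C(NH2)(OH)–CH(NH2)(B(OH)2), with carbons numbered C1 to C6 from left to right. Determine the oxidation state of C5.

Each bond to a more electronegative atom (O, N, halogen) counts +1, each bond to a less electronegative atom (H, metal, B, Si) counts −1, and each C–C bond counts 0.
C5 has one bond to C (0), one bond to C (0), one bond to N (+1), one bond to O (+1).
Oxidation state = 0 + 0 + 1 + 1 = +2.

+2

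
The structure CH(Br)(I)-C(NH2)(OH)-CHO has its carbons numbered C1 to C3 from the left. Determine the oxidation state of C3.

Each bond to a more electronegative atom (O, N, halogen) counts +1, each bond to a less electronegative atom (H, metal, B, Si) counts −1, and each C–C bond counts 0.
C3 has one bond to C (0), one bond to H (-1), a double bond to O (2×+1 = +2).
Oxidation state = 0 − 1 + 2 = +1.

+1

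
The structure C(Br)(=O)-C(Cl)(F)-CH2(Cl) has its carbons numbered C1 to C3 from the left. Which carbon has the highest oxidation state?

C1

Tallying each carbon's bonds:
C1: 1C, 2O, 1Br → 0 + 2 + 1 = +3
C2: 2C, 1F, 1Cl → 0 + 1 + 1 = +2
C3: 1C, 2H, 1Cl → 0 − 2 + 1 = -1
The most oxidised carbon is C1 at +3.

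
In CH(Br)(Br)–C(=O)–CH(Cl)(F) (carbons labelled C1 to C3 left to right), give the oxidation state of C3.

Each bond to a more electronegative atom (O, N, halogen) counts +1, each bond to a less electronegative atom (H, metal, B, Si) counts −1, and each C–C bond counts 0.
C3 has one bond to C (0), one bond to Cl (+1), one bond to F (+1), one bond to H (-1).
Oxidation state = 0 + 1 + 1 − 1 = +1.

+1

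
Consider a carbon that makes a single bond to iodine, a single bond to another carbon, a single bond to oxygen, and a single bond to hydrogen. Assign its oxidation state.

+1

Bonds to more-electronegative neighbours contribute +1 each, bonds to H or metals contribute −1 each, and C–C bonds contribute 0.
The carbon has one bond to C (0), one bond to I (+1), one bond to O (+1), one bond to H (-1).
Oxidation state = 0 + 1 + 1 − 1 = +1.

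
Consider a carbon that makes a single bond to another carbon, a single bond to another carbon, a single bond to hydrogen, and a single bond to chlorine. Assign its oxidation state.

Bonds to more-electronegative neighbours contribute +1 each, bonds to H or metals contribute −1 each, and C–C bonds contribute 0.
The carbon has one bond to C (0), one bond to C (0), one bond to H (-1), one bond to Cl (+1).
Oxidation state = 0 + 0 − 1 + 1 = 0.

0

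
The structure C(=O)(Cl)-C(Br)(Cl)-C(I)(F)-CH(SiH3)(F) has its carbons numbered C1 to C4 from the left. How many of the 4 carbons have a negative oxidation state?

1

Count +1 for every bond to an atom more electronegative than carbon and −1 for every bond to one less electronegative; C–C bonds are 0. Tallying each carbon:
C1: 1C, 2O, 1Cl → 0 + 2 + 1 = +3
C2: 2C, 1Cl, 1Br → 0 + 1 + 1 = +2
C3: 2C, 1F, 1I → 0 + 1 + 1 = +2
C4: 1C, 1H, 1F, 1Si → 0 − 1 + 1 − 1 = -1
1 carbon (C4) meets the condition.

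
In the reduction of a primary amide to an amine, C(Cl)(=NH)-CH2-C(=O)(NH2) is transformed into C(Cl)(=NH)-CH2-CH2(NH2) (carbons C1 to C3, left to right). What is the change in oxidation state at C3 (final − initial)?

-4

Before: C3 has 1 bond to C, 2 bonds to O, 1 bond to N → oxidation state +3.
After: C3 has 1 bond to C, 2 bonds to H, 1 bond to N → oxidation state -1.
Δ = -1 − (+3) = -4, so this is a reduction at C3.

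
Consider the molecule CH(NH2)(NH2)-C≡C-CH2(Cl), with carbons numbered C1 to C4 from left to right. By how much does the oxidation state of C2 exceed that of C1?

C2: 4C → 0 = 0
C1: 1C, 1H, 2N → 0 − 1 + 2 = +1
Difference: 0 − (+1) = -1.

-1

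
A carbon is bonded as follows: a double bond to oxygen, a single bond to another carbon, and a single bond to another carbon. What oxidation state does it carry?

The carbon has one bond to C (0), one bond to C (0), a double bond to O (2×+1 = +2).
Oxidation state = 0 + 0 + 2 = +2.

+2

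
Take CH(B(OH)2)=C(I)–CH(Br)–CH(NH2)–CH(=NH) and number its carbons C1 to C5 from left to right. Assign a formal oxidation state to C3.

0

C3 has one bond to C (0), one bond to C (0), one bond to H (-1), one bond to Br (+1).
Oxidation state = 0 + 0 − 1 + 1 = 0.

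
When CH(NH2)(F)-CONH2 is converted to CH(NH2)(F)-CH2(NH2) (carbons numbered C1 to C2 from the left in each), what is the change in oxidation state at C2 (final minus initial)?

Before: C2 has 1 bond to C, 2 bonds to O, 1 bond to N → oxidation state +3.
After: C2 has 1 bond to C, 2 bonds to H, 1 bond to N → oxidation state -1.
Δ = -1 − (+3) = -4, so this is a reduction at C2.

-4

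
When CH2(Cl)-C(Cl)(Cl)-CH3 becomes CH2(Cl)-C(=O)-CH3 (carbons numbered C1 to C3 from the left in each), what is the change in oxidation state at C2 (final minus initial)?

Before: C2 has 2 bonds to C, 2 bonds to Cl → oxidation state +2.
After: C2 has 2 bonds to C, 2 bonds to O → oxidation state +2.
Δ = +2 − (+2) = 0, so no net redox change at C2.

0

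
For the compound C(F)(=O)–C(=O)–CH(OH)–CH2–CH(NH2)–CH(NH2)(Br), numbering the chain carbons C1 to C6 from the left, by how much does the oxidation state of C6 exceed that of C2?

-1

C6: 1C, 1H, 1N, 1Br → 0 − 1 + 1 + 1 = +1
C2: 2C, 2O → 0 + 2 = +2
Difference: +1 − (+2) = -1.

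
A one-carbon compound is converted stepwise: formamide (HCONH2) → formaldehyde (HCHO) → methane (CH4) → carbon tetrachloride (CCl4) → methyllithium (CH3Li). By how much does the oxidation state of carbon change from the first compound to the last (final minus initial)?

-6

Carbon oxidation states along the series — formamide: +2, formaldehyde: 0, methane: -4, carbon tetrachloride: +4, methyllithium: -4.
Net change = -4 − (+2) = -6.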